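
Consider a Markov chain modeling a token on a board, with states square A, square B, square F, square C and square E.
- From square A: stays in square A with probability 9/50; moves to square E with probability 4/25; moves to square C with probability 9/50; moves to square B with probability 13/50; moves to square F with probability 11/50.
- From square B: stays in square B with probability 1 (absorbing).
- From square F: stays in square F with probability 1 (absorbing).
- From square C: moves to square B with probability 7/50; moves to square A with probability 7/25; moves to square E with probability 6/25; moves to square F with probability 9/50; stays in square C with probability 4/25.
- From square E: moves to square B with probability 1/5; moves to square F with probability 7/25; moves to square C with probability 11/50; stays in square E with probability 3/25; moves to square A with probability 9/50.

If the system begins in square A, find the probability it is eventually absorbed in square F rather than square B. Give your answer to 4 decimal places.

Let h(s) be the probability of absorption at square F starting from transient state s. Then h(square F) = 1 and h(square B) = 0. By first-step analysis:
h(square A) = 0.18·h(square A) + 0.26·0 + 0.22·1 + 0.18·h(square C) + 0.16·h(square E)
h(square C) = 0.28·h(square A) + 0.14·0 + 0.18·1 + 0.16·h(square C) + 0.24·h(square E)
h(square E) = 0.18·h(square A) + 0.2·0 + 0.28·1 + 0.22·h(square C) + 0.12·h(square E)
Solving: h(square A) = 0.4942, h(square C) = 0.5372, h(square E) = 0.5536.
Starting from square A, the probability is 0.4942.

0.4942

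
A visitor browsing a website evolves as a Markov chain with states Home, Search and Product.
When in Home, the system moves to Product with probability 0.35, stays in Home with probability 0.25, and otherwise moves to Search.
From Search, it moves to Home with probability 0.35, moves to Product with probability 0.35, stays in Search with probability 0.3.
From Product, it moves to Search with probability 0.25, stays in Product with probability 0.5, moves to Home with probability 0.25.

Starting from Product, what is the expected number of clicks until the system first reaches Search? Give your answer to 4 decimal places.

Let t(s) be the expected number of clicks to first reach Search from state s, with t(Search) = 0. Conditioning on the first click:
t(Home) = 1 + 0.25·t(Home) + 0.35·t(Product)
t(Product) = 1 + 0.25·t(Home) + 0.5·t(Product)
Solving: t(Home) = 2.9565, t(Product) = 3.4783.
Expected clicks from Product to Search: 3.4783.

3.4783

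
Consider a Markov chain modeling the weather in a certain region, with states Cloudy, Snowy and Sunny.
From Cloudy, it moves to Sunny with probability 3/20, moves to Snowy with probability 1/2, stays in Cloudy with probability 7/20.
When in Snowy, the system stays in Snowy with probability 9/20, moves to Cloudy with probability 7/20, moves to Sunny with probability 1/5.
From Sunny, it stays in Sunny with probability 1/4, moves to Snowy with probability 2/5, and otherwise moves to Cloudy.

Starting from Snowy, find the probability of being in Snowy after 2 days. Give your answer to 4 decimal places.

Sum over the intermediate state after 1 day:
P = P(Snowy→Cloudy)·P(Cloudy→Snowy) + P(Snowy→Snowy)·P(Snowy→Snowy) + P(Snowy→Sunny)·P(Sunny→Snowy)
  = 0.35×0.5 + 0.45×0.45 + 0.2×0.4
  = 0.1750 + 0.2025 + 0.0800 = 0.4575

0.4575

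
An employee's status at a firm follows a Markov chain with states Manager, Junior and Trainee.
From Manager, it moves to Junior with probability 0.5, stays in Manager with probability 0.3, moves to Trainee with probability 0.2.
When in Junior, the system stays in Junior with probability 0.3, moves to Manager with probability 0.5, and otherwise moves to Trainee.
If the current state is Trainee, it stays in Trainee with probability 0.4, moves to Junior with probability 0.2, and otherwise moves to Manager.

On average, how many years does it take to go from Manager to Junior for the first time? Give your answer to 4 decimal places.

Let t(s) be the expected number of years to first reach Junior from state s, with t(Junior) = 0. Conditioning on the first year:
t(Manager) = 1 + 0.3·t(Manager) + 0.2·t(Trainee)
t(Trainee) = 1 + 0.4·t(Manager) + 0.4·t(Trainee)
Solving: t(Manager) = 2.3529, t(Trainee) = 3.2353.
Expected years from Manager to Junior: 2.3529.

2.3529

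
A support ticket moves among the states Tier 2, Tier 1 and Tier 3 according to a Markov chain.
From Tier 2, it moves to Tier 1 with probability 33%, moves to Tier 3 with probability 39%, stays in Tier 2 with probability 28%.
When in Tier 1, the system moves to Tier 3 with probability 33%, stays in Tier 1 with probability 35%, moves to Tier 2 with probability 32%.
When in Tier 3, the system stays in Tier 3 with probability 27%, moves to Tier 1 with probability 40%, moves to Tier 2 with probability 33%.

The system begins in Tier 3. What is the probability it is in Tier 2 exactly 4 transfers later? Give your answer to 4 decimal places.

0.3108

Propagate the distribution vector 4 transfers from Tier 3.
After 0 transfers: (0.0000, 0.0000, 1.0000)
After 1 transfer: (0.3300, 0.4000, 0.2700)
After 2 transfers: (0.3095, 0.3569, 0.3336)
After 3 transfers: (0.3110, 0.3605, 0.3286)
After 4 transfers: (0.3108, 0.3602, 0.3289)
P(in Tier 2 after 4 transfers) = 0.3108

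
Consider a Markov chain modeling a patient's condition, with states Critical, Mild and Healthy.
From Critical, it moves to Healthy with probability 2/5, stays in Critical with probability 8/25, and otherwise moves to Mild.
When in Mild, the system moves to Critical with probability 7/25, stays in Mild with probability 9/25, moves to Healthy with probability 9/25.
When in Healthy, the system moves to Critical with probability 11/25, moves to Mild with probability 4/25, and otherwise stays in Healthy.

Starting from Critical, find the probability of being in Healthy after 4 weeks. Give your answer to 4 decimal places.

Propagate the distribution vector 4 weeks from Critical.
After 0 weeks: (1.0000, 0.0000, 0.0000)
After 1 week: (0.3200, 0.2800, 0.4000)
After 2 weeks: (0.3568, 0.2544, 0.3888)
After 3 weeks: (0.3565, 0.2537, 0.3898)
After 4 weeks: (0.3566, 0.2535, 0.3899)
P(in Healthy after 4 weeks) = 0.3899

0.3899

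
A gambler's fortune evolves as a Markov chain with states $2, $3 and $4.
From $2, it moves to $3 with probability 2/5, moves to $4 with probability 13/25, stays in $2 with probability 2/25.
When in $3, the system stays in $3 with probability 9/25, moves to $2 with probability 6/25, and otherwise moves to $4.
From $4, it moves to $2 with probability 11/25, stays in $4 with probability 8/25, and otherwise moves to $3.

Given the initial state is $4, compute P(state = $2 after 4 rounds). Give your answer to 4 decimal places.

0.2727

Propagate the distribution vector 4 rounds from $4.
After 0 rounds: (0.0000, 0.0000, 1.0000)
After 1 round: (0.4400, 0.2400, 0.3200)
After 2 rounds: (0.2336, 0.3392, 0.4272)
After 3 rounds: (0.2881, 0.3181, 0.3939)
After 4 rounds: (0.2727, 0.3243, 0.4031)
P(in $2 after 4 rounds) = 0.2727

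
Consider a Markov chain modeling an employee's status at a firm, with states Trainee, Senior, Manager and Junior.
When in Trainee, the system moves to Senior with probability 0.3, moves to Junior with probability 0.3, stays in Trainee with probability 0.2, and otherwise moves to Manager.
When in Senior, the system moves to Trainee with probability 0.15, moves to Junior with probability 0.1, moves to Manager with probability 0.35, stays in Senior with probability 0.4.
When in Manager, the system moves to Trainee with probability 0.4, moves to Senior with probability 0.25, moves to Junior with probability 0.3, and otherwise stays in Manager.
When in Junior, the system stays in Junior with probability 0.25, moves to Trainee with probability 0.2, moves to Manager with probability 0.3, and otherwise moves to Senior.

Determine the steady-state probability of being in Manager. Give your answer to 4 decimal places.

0.2338

Let the stationary distribution be π with π = πP and π_1 + π_2 + π_3 + π_4 = 1.
π_1 = 0.2·π_1 + 0.15·π_2 + 0.4·π_3 + 0.2·π_4
π_2 = 0.3·π_1 + 0.4·π_2 + 0.25·π_3 + 0.25·π_4
π_3 = 0.2·π_1 + 0.35·π_2 + 0.05·π_3 + 0.3·π_4
Solving with the normalization constraint gives π = (0.2314, 0.3077, 0.2338, 0.2271).
So the stationary probability of Manager is 0.2338.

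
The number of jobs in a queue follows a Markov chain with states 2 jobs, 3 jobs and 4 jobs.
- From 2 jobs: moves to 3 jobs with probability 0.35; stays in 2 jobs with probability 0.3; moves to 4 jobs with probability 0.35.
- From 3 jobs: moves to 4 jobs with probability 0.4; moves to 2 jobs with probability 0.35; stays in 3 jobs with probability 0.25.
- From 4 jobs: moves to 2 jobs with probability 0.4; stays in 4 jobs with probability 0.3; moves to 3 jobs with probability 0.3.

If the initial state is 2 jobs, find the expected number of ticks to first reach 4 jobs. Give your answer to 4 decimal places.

2.7329

Let t(s) be the expected number of ticks to first reach 4 jobs from state s, with t(4 jobs) = 0. Conditioning on the first tick:
t(2 jobs) = 1 + 0.3·t(2 jobs) + 0.35·t(3 jobs)
t(3 jobs) = 1 + 0.35·t(2 jobs) + 0.25·t(3 jobs)
Solving: t(2 jobs) = 2.7329, t(3 jobs) = 2.6087.
Expected ticks from 2 jobs to 4 jobs: 2.7329.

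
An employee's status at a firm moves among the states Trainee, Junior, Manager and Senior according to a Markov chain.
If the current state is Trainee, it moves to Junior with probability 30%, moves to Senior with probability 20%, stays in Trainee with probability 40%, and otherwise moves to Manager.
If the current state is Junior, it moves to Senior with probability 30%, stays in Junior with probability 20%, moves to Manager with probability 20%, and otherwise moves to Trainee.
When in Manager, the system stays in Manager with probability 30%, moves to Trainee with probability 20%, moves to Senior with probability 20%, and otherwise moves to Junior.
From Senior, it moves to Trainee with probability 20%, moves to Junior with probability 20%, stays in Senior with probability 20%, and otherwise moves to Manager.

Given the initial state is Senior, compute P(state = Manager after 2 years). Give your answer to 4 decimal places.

Propagate the distribution vector 2 years from Senior.
After 0 years: (0.0000, 0.0000, 0.0000, 1.0000)
After 1 year: (0.2000, 0.2000, 0.4000, 0.2000)
After 2 years: (0.2600, 0.2600, 0.2600, 0.2200)
P(in Manager after 2 years) = 0.2600

0.2600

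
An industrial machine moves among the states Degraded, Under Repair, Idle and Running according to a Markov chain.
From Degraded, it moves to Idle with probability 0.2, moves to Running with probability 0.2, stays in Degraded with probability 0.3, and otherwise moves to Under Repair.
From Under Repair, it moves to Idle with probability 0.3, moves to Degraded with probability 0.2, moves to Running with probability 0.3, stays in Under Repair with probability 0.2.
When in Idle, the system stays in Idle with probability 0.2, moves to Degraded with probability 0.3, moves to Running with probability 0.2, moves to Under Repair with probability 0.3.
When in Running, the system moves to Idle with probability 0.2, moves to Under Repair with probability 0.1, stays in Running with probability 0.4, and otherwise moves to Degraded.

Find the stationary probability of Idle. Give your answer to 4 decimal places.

0.2222

Let the stationary distribution be π with π = πP and π_1 + π_2 + π_3 + π_4 = 1.
π_1 = 0.3·π_1 + 0.2·π_2 + 0.3·π_3 + 0.3·π_4
π_2 = 0.3·π_1 + 0.2·π_2 + 0.3·π_3 + 0.1·π_4
π_3 = 0.2·π_1 + 0.3·π_2 + 0.2·π_3 + 0.2·π_4
Solving with the normalization constraint gives π = (0.2778, 0.2222, 0.2222, 0.2778).
So the stationary probability of Idle is 0.2222.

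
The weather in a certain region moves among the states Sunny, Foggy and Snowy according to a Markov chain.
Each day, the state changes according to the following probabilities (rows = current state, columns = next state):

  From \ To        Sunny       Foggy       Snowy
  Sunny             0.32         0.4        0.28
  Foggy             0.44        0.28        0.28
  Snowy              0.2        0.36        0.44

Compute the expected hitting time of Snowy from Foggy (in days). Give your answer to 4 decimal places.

3.5714

Let t(s) be the expected number of days to first reach Snowy from state s, with t(Snowy) = 0. Conditioning on the first day:
t(Sunny) = 1 + 0.32·t(Sunny) + 0.4·t(Foggy)
t(Foggy) = 1 + 0.44·t(Sunny) + 0.28·t(Foggy)
Solving: t(Sunny) = 3.5714, t(Foggy) = 3.5714.
Expected days from Foggy to Snowy: 3.5714.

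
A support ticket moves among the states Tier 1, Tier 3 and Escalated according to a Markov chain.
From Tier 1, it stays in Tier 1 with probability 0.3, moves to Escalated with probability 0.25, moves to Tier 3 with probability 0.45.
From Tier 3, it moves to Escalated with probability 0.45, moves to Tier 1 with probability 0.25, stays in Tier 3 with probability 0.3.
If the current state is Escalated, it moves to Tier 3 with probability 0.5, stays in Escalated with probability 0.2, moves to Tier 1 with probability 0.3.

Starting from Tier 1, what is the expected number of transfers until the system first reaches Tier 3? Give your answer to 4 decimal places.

Let t(s) be the expected number of transfers to first reach Tier 3 from state s, with t(Tier 3) = 0. Conditioning on the first transfer:
t(Tier 1) = 1 + 0.3·t(Tier 1) + 0.25·t(Escalated)
t(Escalated) = 1 + 0.3·t(Tier 1) + 0.2·t(Escalated)
Solving: t(Tier 1) = 2.1649, t(Escalated) = 2.0619.
Expected transfers from Tier 1 to Tier 3: 2.1649.

2.1649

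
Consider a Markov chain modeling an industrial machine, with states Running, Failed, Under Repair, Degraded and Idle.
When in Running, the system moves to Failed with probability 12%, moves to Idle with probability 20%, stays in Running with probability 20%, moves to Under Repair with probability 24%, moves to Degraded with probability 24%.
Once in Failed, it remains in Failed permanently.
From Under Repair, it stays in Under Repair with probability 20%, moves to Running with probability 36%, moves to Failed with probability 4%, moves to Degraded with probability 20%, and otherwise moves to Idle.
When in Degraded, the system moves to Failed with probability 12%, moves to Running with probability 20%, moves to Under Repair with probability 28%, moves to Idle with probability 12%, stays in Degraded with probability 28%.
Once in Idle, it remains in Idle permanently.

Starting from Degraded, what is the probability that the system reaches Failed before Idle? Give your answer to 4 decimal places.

Let h(s) be the probability of absorption at Failed starting from transient state s. Then h(Failed) = 1 and h(Idle) = 0. By first-step analysis:
h(Running) = 0.2·h(Running) + 0.12·1 + 0.24·h(Under Repair) + 0.24·h(Degraded) + 0.2·0
h(Under Repair) = 0.36·h(Running) + 0.04·1 + 0.2·h(Under Repair) + 0.2·h(Degraded) + 0.2·0
h(Degraded) = 0.2·h(Running) + 0.12·1 + 0.28·h(Under Repair) + 0.28·h(Degraded) + 0.12·0
Solving: h(Running) = 0.3580, h(Under Repair) = 0.3075, h(Degraded) = 0.3857.
Starting from Degraded, the probability is 0.3857.

0.3857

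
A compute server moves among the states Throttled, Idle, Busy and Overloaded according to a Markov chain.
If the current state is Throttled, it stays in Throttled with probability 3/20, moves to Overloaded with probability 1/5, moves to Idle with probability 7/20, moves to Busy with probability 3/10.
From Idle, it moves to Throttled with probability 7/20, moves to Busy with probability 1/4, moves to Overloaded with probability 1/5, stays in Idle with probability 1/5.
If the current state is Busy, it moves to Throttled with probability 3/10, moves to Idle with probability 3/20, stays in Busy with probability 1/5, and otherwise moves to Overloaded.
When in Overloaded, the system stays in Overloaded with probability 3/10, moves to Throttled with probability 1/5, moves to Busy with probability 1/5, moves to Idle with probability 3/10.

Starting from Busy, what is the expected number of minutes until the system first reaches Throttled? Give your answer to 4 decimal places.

3.5727

Let t(s) be the expected number of minutes to first reach Throttled from state s, with t(Throttled) = 0. Conditioning on the first minute:
t(Idle) = 1 + 0.2·t(Idle) + 0.25·t(Busy) + 0.2·t(Overloaded)
t(Busy) = 1 + 0.15·t(Idle) + 0.2·t(Busy) + 0.35·t(Overloaded)
t(Overloaded) = 1 + 0.3·t(Idle) + 0.2·t(Busy) + 0.3·t(Overloaded)
Solving: t(Idle) = 3.3363, t(Busy) = 3.5727, t(Overloaded) = 3.8792.
Expected minutes from Busy to Throttled: 3.5727.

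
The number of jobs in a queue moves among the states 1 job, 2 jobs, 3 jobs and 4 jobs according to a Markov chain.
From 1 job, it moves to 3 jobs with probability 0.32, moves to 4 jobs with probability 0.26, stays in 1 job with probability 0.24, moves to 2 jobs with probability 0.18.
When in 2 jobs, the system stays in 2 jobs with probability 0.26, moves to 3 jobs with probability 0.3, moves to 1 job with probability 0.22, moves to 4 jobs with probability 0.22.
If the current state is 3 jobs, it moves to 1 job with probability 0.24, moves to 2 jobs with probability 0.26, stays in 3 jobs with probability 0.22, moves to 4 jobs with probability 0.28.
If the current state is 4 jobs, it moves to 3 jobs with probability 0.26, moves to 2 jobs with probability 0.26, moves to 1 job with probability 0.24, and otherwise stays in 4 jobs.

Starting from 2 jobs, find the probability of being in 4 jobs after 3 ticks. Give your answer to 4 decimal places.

0.2507

Propagate the distribution vector 3 ticks from 2 jobs.
After 0 ticks: (0.0000, 1.0000, 0.0000, 0.0000)
After 1 tick: (0.2200, 0.2600, 0.3000, 0.2200)
After 2 ticks: (0.2348, 0.2424, 0.2716, 0.2512)
After 3 ticks: (0.2352, 0.2412, 0.2729, 0.2507)
P(in 4 jobs after 3 ticks) = 0.2507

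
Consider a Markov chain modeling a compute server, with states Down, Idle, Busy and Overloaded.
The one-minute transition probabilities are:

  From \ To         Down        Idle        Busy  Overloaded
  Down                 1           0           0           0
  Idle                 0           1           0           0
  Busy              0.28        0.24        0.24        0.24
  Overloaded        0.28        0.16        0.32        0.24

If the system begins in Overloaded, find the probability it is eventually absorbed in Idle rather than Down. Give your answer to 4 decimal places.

0.3962

Let h(s) be the probability of absorption at Idle starting from transient state s. Then h(Idle) = 1 and h(Down) = 0. By first-step analysis:
h(Busy) = 0.28·0 + 0.24·1 + 0.24·h(Busy) + 0.24·h(Overloaded)
h(Overloaded) = 0.28·0 + 0.16·1 + 0.32·h(Busy) + 0.24·h(Overloaded)
Solving: h(Busy) = 0.4409, h(Overloaded) = 0.3962.
Starting from Overloaded, the probability is 0.3962.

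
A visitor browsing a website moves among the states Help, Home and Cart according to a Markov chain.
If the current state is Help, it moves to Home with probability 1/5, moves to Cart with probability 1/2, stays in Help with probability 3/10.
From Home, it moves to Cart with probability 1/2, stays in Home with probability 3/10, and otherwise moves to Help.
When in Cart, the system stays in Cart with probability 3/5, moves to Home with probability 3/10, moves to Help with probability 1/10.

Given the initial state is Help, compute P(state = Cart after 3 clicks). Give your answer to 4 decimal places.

0.5550

Propagate the distribution vector 3 clicks from Help.
After 0 clicks: (1.0000, 0.0000, 0.0000)
After 1 click: (0.3000, 0.2000, 0.5000)
After 2 clicks: (0.1800, 0.2700, 0.5500)
After 3 clicks: (0.1630, 0.2820, 0.5550)
P(in Cart after 3 clicks) = 0.5550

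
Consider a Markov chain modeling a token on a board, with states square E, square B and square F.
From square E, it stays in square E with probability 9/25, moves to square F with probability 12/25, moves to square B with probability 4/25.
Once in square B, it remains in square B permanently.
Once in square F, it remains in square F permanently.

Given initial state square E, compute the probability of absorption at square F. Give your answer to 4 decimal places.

0.7500

Let h(s) be the probability of absorption at square F starting from transient state s. Then h(square F) = 1 and h(square B) = 0. By first-step analysis:
h(square E) = 0.36·h(square E) + 0.16·0 + 0.48·1
Solving: h(square E) = 0.7500.
Starting from square E, the probability is 0.7500.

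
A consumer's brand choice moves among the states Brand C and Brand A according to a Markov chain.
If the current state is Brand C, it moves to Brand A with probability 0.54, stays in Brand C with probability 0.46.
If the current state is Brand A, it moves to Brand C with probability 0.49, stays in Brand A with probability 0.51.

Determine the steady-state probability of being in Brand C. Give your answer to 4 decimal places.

Let the stationary distribution be π with π = πP and π_1 + π_2 = 1.
π_1 = 0.46·π_1 + 0.49·π_2
Solving with the normalization constraint gives π = (0.4757, 0.5243).
So the stationary probability of Brand C is 0.4757.

0.4757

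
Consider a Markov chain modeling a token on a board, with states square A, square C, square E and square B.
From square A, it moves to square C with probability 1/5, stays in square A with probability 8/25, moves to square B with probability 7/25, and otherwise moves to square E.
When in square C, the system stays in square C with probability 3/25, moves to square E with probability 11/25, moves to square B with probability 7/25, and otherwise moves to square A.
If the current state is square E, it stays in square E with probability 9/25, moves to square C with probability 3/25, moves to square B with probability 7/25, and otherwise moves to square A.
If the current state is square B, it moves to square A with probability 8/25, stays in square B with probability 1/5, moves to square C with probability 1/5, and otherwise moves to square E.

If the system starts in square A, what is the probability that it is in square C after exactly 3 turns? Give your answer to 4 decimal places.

0.1624

Propagate the distribution vector 3 turns from square A.
After 0 turns: (1.0000, 0.0000, 0.0000, 0.0000)
After 1 turn: (0.3200, 0.2000, 0.2000, 0.2800)
After 2 turns: (0.2720, 0.1680, 0.3024, 0.2576)
After 3 turns: (0.2689, 0.1624, 0.3093, 0.2594)
P(in square C after 3 turns) = 0.1624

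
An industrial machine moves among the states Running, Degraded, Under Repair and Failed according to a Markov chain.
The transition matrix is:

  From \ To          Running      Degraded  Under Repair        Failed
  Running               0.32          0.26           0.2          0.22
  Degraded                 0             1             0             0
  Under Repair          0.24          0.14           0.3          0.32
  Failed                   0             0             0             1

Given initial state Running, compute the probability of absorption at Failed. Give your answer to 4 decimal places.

0.5093

Let h(s) be the probability of absorption at Failed starting from transient state s. Then h(Failed) = 1 and h(Degraded) = 0. By first-step analysis:
h(Running) = 0.32·h(Running) + 0.26·0 + 0.2·h(Under Repair) + 0.22·1
h(Under Repair) = 0.24·h(Running) + 0.14·0 + 0.3·h(Under Repair) + 0.32·1
Solving: h(Running) = 0.5093, h(Under Repair) = 0.6318.
Starting from Running, the probability is 0.5093.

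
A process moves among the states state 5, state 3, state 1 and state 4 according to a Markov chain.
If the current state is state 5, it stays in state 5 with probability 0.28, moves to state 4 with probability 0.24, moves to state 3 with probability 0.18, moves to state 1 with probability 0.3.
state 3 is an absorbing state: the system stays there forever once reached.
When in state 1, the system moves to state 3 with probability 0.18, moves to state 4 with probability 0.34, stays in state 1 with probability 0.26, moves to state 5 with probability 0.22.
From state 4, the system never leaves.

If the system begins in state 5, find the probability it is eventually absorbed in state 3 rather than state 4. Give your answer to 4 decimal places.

0.4010

Let h(s) be the probability of absorption at state 3 starting from transient state s. Then h(state 3) = 1 and h(state 4) = 0. By first-step analysis:
h(state 5) = 0.28·h(state 5) + 0.18·1 + 0.3·h(state 1) + 0.24·0
h(state 1) = 0.22·h(state 5) + 0.18·1 + 0.26·h(state 1) + 0.34·0
Solving: h(state 5) = 0.4010, h(state 1) = 0.3625.
Starting from state 5, the probability is 0.4010.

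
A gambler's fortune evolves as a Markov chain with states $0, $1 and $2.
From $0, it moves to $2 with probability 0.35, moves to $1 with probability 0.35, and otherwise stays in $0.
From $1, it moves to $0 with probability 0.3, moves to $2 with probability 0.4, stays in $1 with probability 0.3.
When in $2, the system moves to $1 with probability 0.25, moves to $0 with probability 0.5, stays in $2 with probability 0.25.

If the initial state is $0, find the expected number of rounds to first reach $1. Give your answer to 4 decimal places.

3.1429

Let t(s) be the expected number of rounds to first reach $1 from state s, with t($1) = 0. Conditioning on the first round:
t($0) = 1 + 0.3·t($0) + 0.35·t($2)
t($2) = 1 + 0.5·t($0) + 0.25·t($2)
Solving: t($0) = 3.1429, t($2) = 3.4286.
Expected rounds from $0 to $1: 3.1429.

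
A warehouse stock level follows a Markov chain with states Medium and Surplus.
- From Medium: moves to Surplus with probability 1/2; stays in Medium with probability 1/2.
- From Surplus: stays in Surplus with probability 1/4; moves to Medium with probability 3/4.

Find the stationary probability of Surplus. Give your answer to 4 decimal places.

Let the stationary distribution be π with π = πP and π_1 + π_2 = 1.
π_1 = 0.5·π_1 + 0.75·π_2
Solving with the normalization constraint gives π = (0.6000, 0.4000).
So the stationary probability of Surplus is 0.4000.

0.4000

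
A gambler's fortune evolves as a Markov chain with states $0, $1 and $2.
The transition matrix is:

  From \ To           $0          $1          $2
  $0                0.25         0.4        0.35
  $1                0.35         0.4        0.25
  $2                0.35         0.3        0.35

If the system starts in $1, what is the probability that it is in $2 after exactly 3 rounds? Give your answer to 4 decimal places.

Propagate the distribution vector 3 rounds from $1.
After 0 rounds: (0.0000, 1.0000, 0.0000)
After 1 round: (0.3500, 0.4000, 0.2500)
After 2 rounds: (0.3150, 0.3750, 0.3100)
After 3 rounds: (0.3185, 0.3690, 0.3125)
P(in $2 after 3 rounds) = 0.3125

0.3125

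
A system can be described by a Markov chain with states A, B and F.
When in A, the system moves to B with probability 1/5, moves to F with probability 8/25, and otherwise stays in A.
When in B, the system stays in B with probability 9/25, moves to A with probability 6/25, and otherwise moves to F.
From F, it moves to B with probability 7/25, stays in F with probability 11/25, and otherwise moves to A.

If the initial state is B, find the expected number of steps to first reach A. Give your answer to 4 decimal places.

Let t(s) be the expected number of steps to first reach A from state s, with t(A) = 0. Conditioning on the first step:
t(B) = 1 + 0.36·t(B) + 0.4·t(F)
t(F) = 1 + 0.28·t(B) + 0.44·t(F)
Solving: t(B) = 3.8961, t(F) = 3.7338.
Expected steps from B to A: 3.8961.

3.8961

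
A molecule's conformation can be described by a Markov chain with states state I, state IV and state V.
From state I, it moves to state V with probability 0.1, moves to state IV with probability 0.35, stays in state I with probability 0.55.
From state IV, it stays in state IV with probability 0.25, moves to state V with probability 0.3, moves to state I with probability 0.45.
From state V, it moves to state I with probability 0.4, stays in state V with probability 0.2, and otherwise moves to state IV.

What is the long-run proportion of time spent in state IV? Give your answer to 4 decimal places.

Let the stationary distribution be π with π = πP and π_1 + π_2 + π_3 = 1.
π_1 = 0.55·π_1 + 0.45·π_2 + 0.4·π_3
π_2 = 0.35·π_1 + 0.25·π_2 + 0.4·π_3
Solving with the normalization constraint gives π = (0.4898, 0.3265, 0.1837).
So the stationary probability of state IV is 0.3265.

0.3265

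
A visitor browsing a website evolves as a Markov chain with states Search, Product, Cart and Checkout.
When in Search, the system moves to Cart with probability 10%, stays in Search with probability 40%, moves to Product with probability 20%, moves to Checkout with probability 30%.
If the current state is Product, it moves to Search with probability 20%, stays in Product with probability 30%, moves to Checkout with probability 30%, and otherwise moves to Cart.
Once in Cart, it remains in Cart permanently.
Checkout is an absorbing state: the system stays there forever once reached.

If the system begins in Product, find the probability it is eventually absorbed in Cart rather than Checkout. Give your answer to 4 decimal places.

0.3684

Let h(s) be the probability of absorption at Cart starting from transient state s. Then h(Cart) = 1 and h(Checkout) = 0. By first-step analysis:
h(Search) = 0.4·h(Search) + 0.2·h(Product) + 0.1·1 + 0.3·0
h(Product) = 0.2·h(Search) + 0.3·h(Product) + 0.2·1 + 0.3·0
Solving: h(Search) = 0.2895, h(Product) = 0.3684.
Starting from Product, the probability is 0.3684.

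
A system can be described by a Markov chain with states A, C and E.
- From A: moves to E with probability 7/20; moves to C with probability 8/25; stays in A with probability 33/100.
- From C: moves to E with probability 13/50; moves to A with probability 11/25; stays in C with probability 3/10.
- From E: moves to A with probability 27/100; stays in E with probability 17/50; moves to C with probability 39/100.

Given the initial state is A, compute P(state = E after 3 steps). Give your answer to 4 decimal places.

Propagate the distribution vector 3 steps from A.
After 0 steps: (1.0000, 0.0000, 0.0000)
After 1 step: (0.3300, 0.3200, 0.3500)
After 2 steps: (0.3442, 0.3381, 0.3177)
After 3 steps: (0.3481, 0.3355, 0.3164)
P(in E after 3 steps) = 0.3164

0.3164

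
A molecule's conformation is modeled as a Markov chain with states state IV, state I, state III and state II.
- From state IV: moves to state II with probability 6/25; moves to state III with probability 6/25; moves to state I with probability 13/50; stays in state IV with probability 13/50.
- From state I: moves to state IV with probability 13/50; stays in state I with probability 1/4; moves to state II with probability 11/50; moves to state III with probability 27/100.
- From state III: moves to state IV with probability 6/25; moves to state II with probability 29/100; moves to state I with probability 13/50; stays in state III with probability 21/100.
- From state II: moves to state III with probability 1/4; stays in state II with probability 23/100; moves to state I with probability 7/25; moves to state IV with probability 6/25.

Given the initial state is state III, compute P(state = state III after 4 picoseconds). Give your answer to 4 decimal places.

Propagate the distribution vector 4 picoseconds from state III.
After 0 picoseconds: (0.0000, 0.0000, 1.0000, 0.0000)
After 1 picosecond: (0.2400, 0.2600, 0.2100, 0.2900)
After 2 picoseconds: (0.2500, 0.2632, 0.2444, 0.2424)
After 3 picoseconds: (0.2503, 0.2622, 0.2430, 0.2445)
After 4 picoseconds: (0.2502, 0.2623, 0.2430, 0.2445)
P(in state III after 4 picoseconds) = 0.2430

0.2430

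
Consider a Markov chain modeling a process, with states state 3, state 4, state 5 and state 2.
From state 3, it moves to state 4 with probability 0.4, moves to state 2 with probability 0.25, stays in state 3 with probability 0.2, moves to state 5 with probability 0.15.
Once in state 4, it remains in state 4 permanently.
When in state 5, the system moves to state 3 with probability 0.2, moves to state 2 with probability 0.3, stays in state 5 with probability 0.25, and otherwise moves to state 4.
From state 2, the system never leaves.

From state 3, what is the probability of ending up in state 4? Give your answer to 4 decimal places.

0.5921

Let h(s) be the probability of absorption at state 4 starting from transient state s. Then h(state 4) = 1 and h(state 2) = 0. By first-step analysis:
h(state 3) = 0.2·h(state 3) + 0.4·1 + 0.15·h(state 5) + 0.25·0
h(state 5) = 0.2·h(state 3) + 0.25·1 + 0.25·h(state 5) + 0.3·0
Solving: h(state 3) = 0.5921, h(state 5) = 0.4912.
Starting from state 3, the probability is 0.5921.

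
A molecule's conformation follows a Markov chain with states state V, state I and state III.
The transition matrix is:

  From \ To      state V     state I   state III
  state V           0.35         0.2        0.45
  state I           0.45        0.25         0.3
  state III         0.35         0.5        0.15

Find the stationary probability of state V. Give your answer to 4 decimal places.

Let the stationary distribution be π with π = πP and π_1 + π_2 + π_3 = 1.
π_1 = 0.35·π_1 + 0.45·π_2 + 0.35·π_3
π_2 = 0.2·π_1 + 0.25·π_2 + 0.5·π_3
Solving with the normalization constraint gives π = (0.3809, 0.3086, 0.3105).
So the stationary probability of state V is 0.3809.

0.3809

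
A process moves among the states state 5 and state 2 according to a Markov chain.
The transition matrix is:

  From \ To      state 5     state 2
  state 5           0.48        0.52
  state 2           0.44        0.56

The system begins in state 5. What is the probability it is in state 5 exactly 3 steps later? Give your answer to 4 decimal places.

0.4584

Propagate the distribution vector 3 steps from state 5.
After 0 steps: (1.0000, 0.0000)
After 1 step: (0.4800, 0.5200)
After 2 steps: (0.4592, 0.5408)
After 3 steps: (0.4584, 0.5416)
P(in state 5 after 3 steps) = 0.4584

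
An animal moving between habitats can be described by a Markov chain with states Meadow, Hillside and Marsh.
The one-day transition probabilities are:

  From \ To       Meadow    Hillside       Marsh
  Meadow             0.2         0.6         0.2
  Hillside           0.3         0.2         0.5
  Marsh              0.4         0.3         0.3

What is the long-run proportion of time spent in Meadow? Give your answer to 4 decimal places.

Let the stationary distribution be π with π = πP and π_1 + π_2 + π_3 = 1.
π_1 = 0.2·π_1 + 0.3·π_2 + 0.4·π_3
π_2 = 0.6·π_1 + 0.2·π_2 + 0.3·π_3
Solving with the normalization constraint gives π = (0.3037, 0.3556, 0.3407).
So the stationary probability of Meadow is 0.3037.

0.3037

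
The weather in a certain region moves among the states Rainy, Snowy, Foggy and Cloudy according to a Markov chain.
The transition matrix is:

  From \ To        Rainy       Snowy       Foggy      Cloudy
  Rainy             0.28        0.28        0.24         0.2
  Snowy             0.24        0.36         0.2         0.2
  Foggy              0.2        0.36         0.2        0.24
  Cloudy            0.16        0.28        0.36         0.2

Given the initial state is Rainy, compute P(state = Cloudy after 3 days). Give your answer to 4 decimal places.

Propagate the distribution vector 3 days from Rainy.
After 0 days: (1.0000, 0.0000, 0.0000, 0.0000)
After 1 day: (0.2800, 0.2800, 0.2400, 0.2000)
After 2 days: (0.2256, 0.3216, 0.2432, 0.2096)
After 3 days: (0.2225, 0.3252, 0.2426, 0.2097)
P(in Cloudy after 3 days) = 0.2097

0.2097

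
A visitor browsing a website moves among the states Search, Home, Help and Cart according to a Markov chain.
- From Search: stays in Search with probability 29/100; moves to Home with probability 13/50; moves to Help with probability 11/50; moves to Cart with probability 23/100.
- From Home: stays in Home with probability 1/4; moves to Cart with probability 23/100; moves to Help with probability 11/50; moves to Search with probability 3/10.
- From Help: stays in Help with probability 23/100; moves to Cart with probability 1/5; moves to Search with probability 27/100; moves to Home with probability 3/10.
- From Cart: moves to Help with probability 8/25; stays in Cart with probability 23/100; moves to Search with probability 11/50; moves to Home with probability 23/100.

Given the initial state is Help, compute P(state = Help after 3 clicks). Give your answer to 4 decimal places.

0.2447

Propagate the distribution vector 3 clicks from Help.
After 0 clicks: (0.0000, 0.0000, 1.0000, 0.0000)
After 1 click: (0.2700, 0.3000, 0.2300, 0.2000)
After 2 clicks: (0.2744, 0.2602, 0.2423, 0.2231)
After 3 clicks: (0.2721, 0.2604, 0.2447, 0.2227)
P(in Help after 3 clicks) = 0.2447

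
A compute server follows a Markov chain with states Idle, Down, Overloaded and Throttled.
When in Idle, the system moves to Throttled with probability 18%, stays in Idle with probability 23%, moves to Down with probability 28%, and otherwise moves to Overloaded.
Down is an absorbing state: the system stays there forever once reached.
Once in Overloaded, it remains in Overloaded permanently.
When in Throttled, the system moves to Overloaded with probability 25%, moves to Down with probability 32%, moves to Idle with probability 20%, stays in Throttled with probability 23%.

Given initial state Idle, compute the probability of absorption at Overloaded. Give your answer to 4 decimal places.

Let h(s) be the probability of absorption at Overloaded starting from transient state s. Then h(Overloaded) = 1 and h(Down) = 0. By first-step analysis:
h(Idle) = 0.23·h(Idle) + 0.28·0 + 0.31·1 + 0.18·h(Throttled)
h(Throttled) = 0.2·h(Idle) + 0.32·0 + 0.25·1 + 0.23·h(Throttled)
Solving: h(Idle) = 0.5094, h(Throttled) = 0.4570.
Starting from Idle, the probability is 0.5094.

0.5094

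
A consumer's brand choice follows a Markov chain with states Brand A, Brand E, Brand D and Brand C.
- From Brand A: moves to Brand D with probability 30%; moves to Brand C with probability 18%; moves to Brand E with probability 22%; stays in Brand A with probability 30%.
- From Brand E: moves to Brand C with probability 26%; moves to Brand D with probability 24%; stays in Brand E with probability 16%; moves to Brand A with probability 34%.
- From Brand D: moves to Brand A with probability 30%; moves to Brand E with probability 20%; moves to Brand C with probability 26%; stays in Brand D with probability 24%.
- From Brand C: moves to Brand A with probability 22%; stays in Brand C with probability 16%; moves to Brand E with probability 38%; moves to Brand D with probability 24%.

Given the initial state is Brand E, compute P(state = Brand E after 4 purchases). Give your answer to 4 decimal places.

Propagate the distribution vector 4 purchases from Brand E.
After 0 purchases: (0.0000, 1.0000, 0.0000, 0.0000)
After 1 purchase: (0.3400, 0.1600, 0.2400, 0.2600)
After 2 purchases: (0.2856, 0.2472, 0.2604, 0.2068)
After 3 purchases: (0.2933, 0.2330, 0.2571, 0.2165)
After 4 purchases: (0.2920, 0.2355, 0.2576, 0.2149)
P(in Brand E after 4 purchases) = 0.2355

0.2355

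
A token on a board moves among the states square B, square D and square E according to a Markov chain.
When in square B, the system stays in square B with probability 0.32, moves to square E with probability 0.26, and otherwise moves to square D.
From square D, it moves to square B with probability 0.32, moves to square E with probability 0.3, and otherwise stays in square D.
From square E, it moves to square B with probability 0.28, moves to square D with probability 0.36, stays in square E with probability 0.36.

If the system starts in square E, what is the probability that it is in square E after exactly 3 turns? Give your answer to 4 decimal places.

Propagate the distribution vector 3 turns from square E.
After 0 turns: (0.0000, 0.0000, 1.0000)
After 1 turn: (0.2800, 0.3600, 0.3600)
After 2 turns: (0.3056, 0.3840, 0.3104)
After 3 turns: (0.3076, 0.3860, 0.3064)
P(in square E after 3 turns) = 0.3064

0.3064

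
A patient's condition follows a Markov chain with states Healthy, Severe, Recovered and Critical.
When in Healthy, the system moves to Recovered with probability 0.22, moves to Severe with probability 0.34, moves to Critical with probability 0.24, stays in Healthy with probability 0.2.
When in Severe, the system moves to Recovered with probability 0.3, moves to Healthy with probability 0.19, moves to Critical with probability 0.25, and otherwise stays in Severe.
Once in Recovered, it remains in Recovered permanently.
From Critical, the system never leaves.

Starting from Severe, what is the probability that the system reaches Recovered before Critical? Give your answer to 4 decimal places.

0.5343

Let h(s) be the probability of absorption at Recovered starting from transient state s. Then h(Recovered) = 1 and h(Critical) = 0. By first-step analysis:
h(Healthy) = 0.2·h(Healthy) + 0.34·h(Severe) + 0.22·1 + 0.24·0
h(Severe) = 0.19·h(Healthy) + 0.26·h(Severe) + 0.3·1 + 0.25·0
Solving: h(Healthy) = 0.5021, h(Severe) = 0.5343.
Starting from Severe, the probability is 0.5343.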